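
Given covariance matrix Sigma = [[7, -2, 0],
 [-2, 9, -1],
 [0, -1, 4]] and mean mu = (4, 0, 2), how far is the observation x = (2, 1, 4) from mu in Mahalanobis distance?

Step 1 — centre the observation: (x - mu) = (-2, 1, 2).

Step 2 — invert Sigma (cofactor / det for 3×3, or solve directly):
  Sigma^{-1} = [[0.1528, 0.0349, 0.0087],
 [0.0349, 0.1223, 0.0306],
 [0.0087, 0.0306, 0.2576]].

Step 3 — form the quadratic (x - mu)^T · Sigma^{-1} · (x - mu):
  Sigma^{-1} · (x - mu) = (-0.2533, 0.1135, 0.5284).
  (x - mu)^T · [Sigma^{-1} · (x - mu)] = (-2)·(-0.2533) + (1)·(0.1135) + (2)·(0.5284) = 1.6769.

Step 4 — take square root: d = √(1.6769) ≈ 1.2949.

d(x, mu) = √(1.6769) ≈ 1.2949


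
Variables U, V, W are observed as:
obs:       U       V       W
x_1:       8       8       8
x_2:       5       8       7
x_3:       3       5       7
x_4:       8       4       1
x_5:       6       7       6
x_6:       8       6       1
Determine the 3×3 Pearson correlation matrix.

Step 1 — column means:
  mean(U) = (8 + 5 + 3 + 8 + 6 + 8) / 6 = 38/6 = 6.3333
  mean(V) = (8 + 8 + 5 + 4 + 7 + 6) / 6 = 38/6 = 6.3333
  mean(W) = (8 + 7 + 7 + 1 + 6 + 1) / 6 = 30/6 = 5

Step 2 — sample variances and covariances s[i,j] = (1/(n-1)) · Σ_k (x_{k,i} - mean_i) · (x_{k,j} - mean_j), with n-1 = 5:
  s[U,U] = ((1.6667)·(1.6667) + (-1.3333)·(-1.3333) + (-3.3333)·(-3.3333) + (1.6667)·(1.6667) + (-0.3333)·(-0.3333) + (1.6667)·(1.6667)) / 5 = 21.3333/5 = 4.2667
  s[U,V] = ((1.6667)·(1.6667) + (-1.3333)·(1.6667) + (-3.3333)·(-1.3333) + (1.6667)·(-2.3333) + (-0.3333)·(0.6667) + (1.6667)·(-0.3333)) / 5 = 0.3333/5 = 0.0667
  s[U,W] = ((1.6667)·(3) + (-1.3333)·(2) + (-3.3333)·(2) + (1.6667)·(-4) + (-0.3333)·(1) + (1.6667)·(-4)) / 5 = -18/5 = -3.6
  s[V,V] = ((1.6667)·(1.6667) + (1.6667)·(1.6667) + (-1.3333)·(-1.3333) + (-2.3333)·(-2.3333) + (0.6667)·(0.6667) + (-0.3333)·(-0.3333)) / 5 = 13.3333/5 = 2.6667
  s[V,W] = ((1.6667)·(3) + (1.6667)·(2) + (-1.3333)·(2) + (-2.3333)·(-4) + (0.6667)·(1) + (-0.3333)·(-4)) / 5 = 17/5 = 3.4
  s[W,W] = ((3)·(3) + (2)·(2) + (2)·(2) + (-4)·(-4) + (1)·(1) + (-4)·(-4)) / 5 = 50/5 = 10
  Sample standard deviations s_i = √(s[i,i]):
  s(U) = √(4.2667) = 2.0656
  s(V) = √(2.6667) = 1.633
  s(W) = √(10) = 3.1623

Step 3 — r_{ij} = s_{ij} / (s_i · s_j):
  r[U,U] = 1 (diagonal).
  r[U,V] = 0.0667 / (2.0656 · 1.633) = 0.0667 / 3.3731 = 0.0198
  r[U,W] = -3.6 / (2.0656 · 3.1623) = -3.6 / 6.532 = -0.5511
  r[V,V] = 1 (diagonal).
  r[V,W] = 3.4 / (1.633 · 3.1623) = 3.4 / 5.164 = 0.6584
  r[W,W] = 1 (diagonal).

R is symmetric with unit diagonal. Assembling:

R = [[1, 0.0198, -0.5511],
 [0.0198, 1, 0.6584],
 [-0.5511, 0.6584, 1]]


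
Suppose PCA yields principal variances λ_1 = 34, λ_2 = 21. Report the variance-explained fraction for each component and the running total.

Step 1 — total variance = trace(Sigma) = Σ λ_i = 34 + 21 = 55.

Step 2 — fraction explained by component i = λ_i / Σ λ:
  PC1: 34/55 = 0.6182
  PC2: 21/55 = 0.3818

Step 3 — cumulative fraction after k components = (λ_1 + ... + λ_k) / Σ λ:
  k = 1: 34/55 = 0.6182
  k = 2: (34 + 21)/55 = 55/55 = 1

Summary (fraction, with percent):

explained: PC1 0.6182 (61.82%), PC2 0.3818 (38.18%);  cumulative: 0.6182, 1


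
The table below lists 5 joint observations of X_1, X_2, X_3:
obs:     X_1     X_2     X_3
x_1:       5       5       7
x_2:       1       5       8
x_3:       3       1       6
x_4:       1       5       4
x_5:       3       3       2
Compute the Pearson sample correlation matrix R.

Step 1 — column means:
  mean(X_1) = (5 + 1 + 3 + 1 + 3) / 5 = 13/5 = 2.6
  mean(X_2) = (5 + 5 + 1 + 5 + 3) / 5 = 19/5 = 3.8
  mean(X_3) = (7 + 8 + 6 + 4 + 2) / 5 = 27/5 = 5.4

Step 2 — sample variances and covariances s[i,j] = (1/(n-1)) · Σ_k (x_{k,i} - mean_i) · (x_{k,j} - mean_j), with n-1 = 4:
  s[X_1,X_1] = ((2.4)·(2.4) + (-1.6)·(-1.6) + (0.4)·(0.4) + (-1.6)·(-1.6) + (0.4)·(0.4)) / 4 = 11.2/4 = 2.8
  s[X_1,X_2] = ((2.4)·(1.2) + (-1.6)·(1.2) + (0.4)·(-2.8) + (-1.6)·(1.2) + (0.4)·(-0.8)) / 4 = -2.4/4 = -0.6
  s[X_1,X_3] = ((2.4)·(1.6) + (-1.6)·(2.6) + (0.4)·(0.6) + (-1.6)·(-1.4) + (0.4)·(-3.4)) / 4 = 0.8/4 = 0.2
  s[X_2,X_2] = ((1.2)·(1.2) + (1.2)·(1.2) + (-2.8)·(-2.8) + (1.2)·(1.2) + (-0.8)·(-0.8)) / 4 = 12.8/4 = 3.2
  s[X_2,X_3] = ((1.2)·(1.6) + (1.2)·(2.6) + (-2.8)·(0.6) + (1.2)·(-1.4) + (-0.8)·(-3.4)) / 4 = 4.4/4 = 1.1
  s[X_3,X_3] = ((1.6)·(1.6) + (2.6)·(2.6) + (0.6)·(0.6) + (-1.4)·(-1.4) + (-3.4)·(-3.4)) / 4 = 23.2/4 = 5.8
  Sample standard deviations s_i = √(s[i,i]):
  s(X_1) = √(2.8) = 1.6733
  s(X_2) = √(3.2) = 1.7889
  s(X_3) = √(5.8) = 2.4083

Step 3 — r_{ij} = s_{ij} / (s_i · s_j):
  r[X_1,X_1] = 1 (diagonal).
  r[X_1,X_2] = -0.6 / (1.6733 · 1.7889) = -0.6 / 2.9933 = -0.2004
  r[X_1,X_3] = 0.2 / (1.6733 · 2.4083) = 0.2 / 4.0299 = 0.0496
  r[X_2,X_2] = 1 (diagonal).
  r[X_2,X_3] = 1.1 / (1.7889 · 2.4083) = 1.1 / 4.3081 = 0.2553
  r[X_3,X_3] = 1 (diagonal).

R is symmetric with unit diagonal. Assembling:

R = [[1, -0.2004, 0.0496],
 [-0.2004, 1, 0.2553],
 [0.0496, 0.2553, 1]]


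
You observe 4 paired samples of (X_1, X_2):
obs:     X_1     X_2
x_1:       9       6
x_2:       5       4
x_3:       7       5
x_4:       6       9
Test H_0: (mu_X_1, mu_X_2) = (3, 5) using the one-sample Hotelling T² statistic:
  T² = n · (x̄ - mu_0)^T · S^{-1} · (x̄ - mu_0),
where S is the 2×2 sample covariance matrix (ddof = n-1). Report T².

Step 1 — sample mean vector:
  mean(X_1) = (9 + 5 + 7 + 6) / 4 = 27/4 = 6.75
  mean(X_2) = (6 + 4 + 5 + 9) / 4 = 24/4 = 6
  x̄ = (6.75, 6),  deviation x̄ - mu_0 = (6.75, 6) - (3, 5) = (3.75, 1).

Step 2 — sample covariance matrix, S[i,j] = (1/(n-1)) · Σ_k (x_{k,i} - mean_i) · (x_{k,j} - mean_j), divisor n-1 = 3:
  S[X_1,X_1] = ((2.25)·(2.25) + (-1.75)·(-1.75) + (0.25)·(0.25) + (-0.75)·(-0.75)) / 3 = 8.75/3 = 2.9167
  S[X_1,X_2] = ((2.25)·(0) + (-1.75)·(-2) + (0.25)·(-1) + (-0.75)·(3)) / 3 = 1/3 = 0.3333
  S[X_2,X_2] = ((0)·(0) + (-2)·(-2) + (-1)·(-1) + (3)·(3)) / 3 = 14/3 = 4.6667
  S = [[2.9167, 0.3333],
 [0.3333, 4.6667]].

Step 3 — invert S. det(S) = 2.9167·4.6667 - (0.3333)² = 13.5.
  S^{-1} = (1/det) · [[d, -b], [-b, a]] = [[0.3457, -0.0247],
 [-0.0247, 0.216]].

Step 4 — quadratic form (x̄ - mu_0)^T · S^{-1} · (x̄ - mu_0):
  S^{-1} · (x̄ - mu_0) = (1.2716, 0.1235),
  (x̄ - mu_0)^T · [...] = (3.75)·(1.2716) + (1)·(0.1235) = 4.892.

Step 5 — scale by n: T² = 4 · 4.892 = 19.5679.

T² ≈ 19.5679


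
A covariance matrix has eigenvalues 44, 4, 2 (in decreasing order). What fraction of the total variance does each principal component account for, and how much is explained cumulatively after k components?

Step 1 — total variance = trace(Sigma) = Σ λ_i = 44 + 4 + 2 = 50.

Step 2 — fraction explained by component i = λ_i / Σ λ:
  PC1: 44/50 = 0.88
  PC2: 4/50 = 0.08
  PC3: 2/50 = 0.04

Step 3 — cumulative fraction after k components = (λ_1 + ... + λ_k) / Σ λ:
  k = 1: 44/50 = 0.88
  k = 2: (44 + 4)/50 = 48/50 = 0.96
  k = 3: (44 + 4 + 2)/50 = 50/50 = 1

Summary (fraction, with percent):

explained: PC1 0.88 (88%), PC2 0.08 (8%), PC3 0.04 (4%);  cumulative: 0.88, 0.96, 1


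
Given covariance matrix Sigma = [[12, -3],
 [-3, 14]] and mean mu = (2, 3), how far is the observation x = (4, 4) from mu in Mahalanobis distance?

Step 1 — centre the observation: (x - mu) = (2, 1).

Step 2 — invert Sigma. det(Sigma) = 12·14 - (-3)² = 159.
  Sigma^{-1} = (1/det) · [[d, -b], [-b, a]] = [[0.0881, 0.0189],
 [0.0189, 0.0755]].

Step 3 — form the quadratic (x - mu)^T · Sigma^{-1} · (x - mu):
  Sigma^{-1} · (x - mu) = (0.195, 0.1132).
  (x - mu)^T · [Sigma^{-1} · (x - mu)] = (2)·(0.195) + (1)·(0.1132) = 0.5031.

Step 4 — take square root: d = √(0.5031) ≈ 0.7093.

d(x, mu) = √(0.5031) ≈ 0.7093


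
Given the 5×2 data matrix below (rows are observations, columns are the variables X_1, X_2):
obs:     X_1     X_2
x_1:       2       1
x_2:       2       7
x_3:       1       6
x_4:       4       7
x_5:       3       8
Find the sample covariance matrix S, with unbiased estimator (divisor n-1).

Step 1 — column means:
  mean(X_1) = (2 + 2 + 1 + 4 + 3) / 5 = 12/5 = 2.4
  mean(X_2) = (1 + 7 + 6 + 7 + 8) / 5 = 29/5 = 5.8

Step 2 — sample covariance S[i,j] = (1/(n-1)) · Σ_k (x_{k,i} - mean_i) · (x_{k,j} - mean_j), with n-1 = 4.
  S[X_1,X_1] = ((-0.4)·(-0.4) + (-0.4)·(-0.4) + (-1.4)·(-1.4) + (1.6)·(1.6) + (0.6)·(0.6)) / 4 = 5.2/4 = 1.3
  S[X_1,X_2] = ((-0.4)·(-4.8) + (-0.4)·(1.2) + (-1.4)·(0.2) + (1.6)·(1.2) + (0.6)·(2.2)) / 4 = 4.4/4 = 1.1
  S[X_2,X_2] = ((-4.8)·(-4.8) + (1.2)·(1.2) + (0.2)·(0.2) + (1.2)·(1.2) + (2.2)·(2.2)) / 4 = 30.8/4 = 7.7

S is symmetric (S[j,i] = S[i,j]). Assembling:

S = [[1.3, 1.1],
 [1.1, 7.7]]


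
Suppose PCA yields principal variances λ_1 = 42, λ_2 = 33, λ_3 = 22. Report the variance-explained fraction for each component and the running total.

Step 1 — total variance = trace(Sigma) = Σ λ_i = 42 + 33 + 22 = 97.

Step 2 — fraction explained by component i = λ_i / Σ λ:
  PC1: 42/97 = 0.433
  PC2: 33/97 = 0.3402
  PC3: 22/97 = 0.2268

Step 3 — cumulative fraction after k components = (λ_1 + ... + λ_k) / Σ λ:
  k = 1: 42/97 = 0.433
  k = 2: (42 + 33)/97 = 75/97 = 0.7732
  k = 3: (42 + 33 + 22)/97 = 97/97 = 1

Summary (fraction, with percent):

explained: PC1 0.433 (43.3%), PC2 0.3402 (34.02%), PC3 0.2268 (22.68%);  cumulative: 0.433, 0.7732, 1


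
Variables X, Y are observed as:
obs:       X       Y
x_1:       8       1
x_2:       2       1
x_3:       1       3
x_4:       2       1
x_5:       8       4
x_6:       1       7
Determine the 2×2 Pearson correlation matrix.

Step 1 — column means:
  mean(X) = (8 + 2 + 1 + 2 + 8 + 1) / 6 = 22/6 = 3.6667
  mean(Y) = (1 + 1 + 3 + 1 + 4 + 7) / 6 = 17/6 = 2.8333

Step 2 — sample variances and covariances s[i,j] = (1/(n-1)) · Σ_k (x_{k,i} - mean_i) · (x_{k,j} - mean_j), with n-1 = 5:
  s[X,X] = ((4.3333)·(4.3333) + (-1.6667)·(-1.6667) + (-2.6667)·(-2.6667) + (-1.6667)·(-1.6667) + (4.3333)·(4.3333) + (-2.6667)·(-2.6667)) / 5 = 57.3333/5 = 11.4667
  s[X,Y] = ((4.3333)·(-1.8333) + (-1.6667)·(-1.8333) + (-2.6667)·(0.1667) + (-1.6667)·(-1.8333) + (4.3333)·(1.1667) + (-2.6667)·(4.1667)) / 5 = -8.3333/5 = -1.6667
  s[Y,Y] = ((-1.8333)·(-1.8333) + (-1.8333)·(-1.8333) + (0.1667)·(0.1667) + (-1.8333)·(-1.8333) + (1.1667)·(1.1667) + (4.1667)·(4.1667)) / 5 = 28.8333/5 = 5.7667
  Sample standard deviations s_i = √(s[i,i]):
  s(X) = √(11.4667) = 3.3862
  s(Y) = √(5.7667) = 2.4014

Step 3 — r_{ij} = s_{ij} / (s_i · s_j):
  r[X,X] = 1 (diagonal).
  r[X,Y] = -1.6667 / (3.3862 · 2.4014) = -1.6667 / 8.1317 = -0.205
  r[Y,Y] = 1 (diagonal).

R is symmetric with unit diagonal. Assembling:

R = [[1, -0.205],
 [-0.205, 1]]


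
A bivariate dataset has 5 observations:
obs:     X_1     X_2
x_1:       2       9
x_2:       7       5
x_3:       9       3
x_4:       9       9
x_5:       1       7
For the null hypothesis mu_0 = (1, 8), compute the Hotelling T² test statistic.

Step 1 — sample mean vector:
  mean(X_1) = (2 + 7 + 9 + 9 + 1) / 5 = 28/5 = 5.6
  mean(X_2) = (9 + 5 + 3 + 9 + 7) / 5 = 33/5 = 6.6
  x̄ = (5.6, 6.6),  deviation x̄ - mu_0 = (5.6, 6.6) - (1, 8) = (4.6, -1.4).

Step 2 — sample covariance matrix, S[i,j] = (1/(n-1)) · Σ_k (x_{k,i} - mean_i) · (x_{k,j} - mean_j), divisor n-1 = 4:
  S[X_1,X_1] = ((-3.6)·(-3.6) + (1.4)·(1.4) + (3.4)·(3.4) + (3.4)·(3.4) + (-4.6)·(-4.6)) / 4 = 59.2/4 = 14.8
  S[X_1,X_2] = ((-3.6)·(2.4) + (1.4)·(-1.6) + (3.4)·(-3.6) + (3.4)·(2.4) + (-4.6)·(0.4)) / 4 = -16.8/4 = -4.2
  S[X_2,X_2] = ((2.4)·(2.4) + (-1.6)·(-1.6) + (-3.6)·(-3.6) + (2.4)·(2.4) + (0.4)·(0.4)) / 4 = 27.2/4 = 6.8
  S = [[14.8, -4.2],
 [-4.2, 6.8]].

Step 3 — invert S. det(S) = 14.8·6.8 - (-4.2)² = 83.
  S^{-1} = (1/det) · [[d, -b], [-b, a]] = [[0.0819, 0.0506],
 [0.0506, 0.1783]].

Step 4 — quadratic form (x̄ - mu_0)^T · S^{-1} · (x̄ - mu_0):
  S^{-1} · (x̄ - mu_0) = (0.306, -0.0169),
  (x̄ - mu_0)^T · [...] = (4.6)·(0.306) + (-1.4)·(-0.0169) = 1.4313.

Step 5 — scale by n: T² = 5 · 1.4313 = 7.1566.

T² ≈ 7.1566


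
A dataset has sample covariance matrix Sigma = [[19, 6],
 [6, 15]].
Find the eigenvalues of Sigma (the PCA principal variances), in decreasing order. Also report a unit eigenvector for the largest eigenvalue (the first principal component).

Step 1 — characteristic polynomial of 2×2 Sigma:
  det(Sigma - λI) = λ² - trace · λ + det = 0.
  trace = 19 + 15 = 34, det = 19·15 - (6)² = 249.
Step 2 — discriminant:
  Δ = trace² - 4·det = 1156 - 996 = 160.
Step 3 — eigenvalues:
  λ = (trace ± √Δ)/2 = (34 ± 12.6491)/2,
  λ_1 = 23.3246,  λ_2 = 10.6754.

Step 4 — unit eigenvector for λ_1: solve (Sigma - λ_1 I)v = 0. First row:
  (19 - 23.3246)·v_x + (6)·v_y = 0, i.e. (-4.3246)·v_x + (6)·v_y = 0,
  so v ∝ (b, λ_1 - a) = (6, 4.3246) = u.
  ||u|| = √((6)² + (4.3246)²) = √(54.7018) ≈ 7.3961,
  v_1 = u/||u|| ≈ (0.8112, 0.5847) (||v_1|| = 1).

λ_1 = 23.3246,  λ_2 = 10.6754;  v_1 ≈ (0.8112, 0.5847)


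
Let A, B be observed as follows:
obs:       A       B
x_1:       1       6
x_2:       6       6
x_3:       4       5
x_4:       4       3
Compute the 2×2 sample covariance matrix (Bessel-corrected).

Step 1 — column means:
  mean(A) = (1 + 6 + 4 + 4) / 4 = 15/4 = 3.75
  mean(B) = (6 + 6 + 5 + 3) / 4 = 20/4 = 5

Step 2 — sample covariance S[i,j] = (1/(n-1)) · Σ_k (x_{k,i} - mean_i) · (x_{k,j} - mean_j), with n-1 = 3.
  S[A,A] = ((-2.75)·(-2.75) + (2.25)·(2.25) + (0.25)·(0.25) + (0.25)·(0.25)) / 3 = 12.75/3 = 4.25
  S[A,B] = ((-2.75)·(1) + (2.25)·(1) + (0.25)·(0) + (0.25)·(-2)) / 3 = -1/3 = -0.3333
  S[B,B] = ((1)·(1) + (1)·(1) + (0)·(0) + (-2)·(-2)) / 3 = 6/3 = 2

S is symmetric (S[j,i] = S[i,j]). Assembling:

S = [[4.25, -0.3333],
 [-0.3333, 2]]


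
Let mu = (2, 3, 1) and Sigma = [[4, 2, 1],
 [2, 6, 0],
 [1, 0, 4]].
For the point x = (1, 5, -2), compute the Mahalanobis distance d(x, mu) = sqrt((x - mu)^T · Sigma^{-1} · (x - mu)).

Step 1 — centre the observation: (x - mu) = (-1, 2, -3).

Step 2 — invert Sigma (cofactor / det for 3×3, or solve directly):
  Sigma^{-1} = [[0.3243, -0.1081, -0.0811],
 [-0.1081, 0.2027, 0.027],
 [-0.0811, 0.027, 0.2703]].

Step 3 — form the quadratic (x - mu)^T · Sigma^{-1} · (x - mu):
  Sigma^{-1} · (x - mu) = (-0.2973, 0.4324, -0.6757).
  (x - mu)^T · [Sigma^{-1} · (x - mu)] = (-1)·(-0.2973) + (2)·(0.4324) + (-3)·(-0.6757) = 3.1892.

Step 4 — take square root: d = √(3.1892) ≈ 1.7858.

d(x, mu) = √(3.1892) ≈ 1.7858


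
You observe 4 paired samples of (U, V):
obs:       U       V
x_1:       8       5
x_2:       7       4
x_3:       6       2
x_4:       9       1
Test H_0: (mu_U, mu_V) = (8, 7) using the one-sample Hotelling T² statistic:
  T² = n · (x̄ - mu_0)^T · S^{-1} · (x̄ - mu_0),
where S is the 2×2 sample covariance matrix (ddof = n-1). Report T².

Step 1 — sample mean vector:
  mean(U) = (8 + 7 + 6 + 9) / 4 = 30/4 = 7.5
  mean(V) = (5 + 4 + 2 + 1) / 4 = 12/4 = 3
  x̄ = (7.5, 3),  deviation x̄ - mu_0 = (7.5, 3) - (8, 7) = (-0.5, -4).

Step 2 — sample covariance matrix, S[i,j] = (1/(n-1)) · Σ_k (x_{k,i} - mean_i) · (x_{k,j} - mean_j), divisor n-1 = 3:
  S[U,U] = ((0.5)·(0.5) + (-0.5)·(-0.5) + (-1.5)·(-1.5) + (1.5)·(1.5)) / 3 = 5/3 = 1.6667
  S[U,V] = ((0.5)·(2) + (-0.5)·(1) + (-1.5)·(-1) + (1.5)·(-2)) / 3 = -1/3 = -0.3333
  S[V,V] = ((2)·(2) + (1)·(1) + (-1)·(-1) + (-2)·(-2)) / 3 = 10/3 = 3.3333
  S = [[1.6667, -0.3333],
 [-0.3333, 3.3333]].

Step 3 — invert S. det(S) = 1.6667·3.3333 - (-0.3333)² = 5.4444.
  S^{-1} = (1/det) · [[d, -b], [-b, a]] = [[0.6122, 0.0612],
 [0.0612, 0.3061]].

Step 4 — quadratic form (x̄ - mu_0)^T · S^{-1} · (x̄ - mu_0):
  S^{-1} · (x̄ - mu_0) = (-0.551, -1.2551),
  (x̄ - mu_0)^T · [...] = (-0.5)·(-0.551) + (-4)·(-1.2551) = 5.2959.

Step 5 — scale by n: T² = 4 · 5.2959 = 21.1837.

T² ≈ 21.1837


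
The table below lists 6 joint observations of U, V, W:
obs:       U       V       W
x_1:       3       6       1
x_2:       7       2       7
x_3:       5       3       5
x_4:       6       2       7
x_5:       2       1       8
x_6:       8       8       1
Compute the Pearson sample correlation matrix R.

Step 1 — column means:
  mean(U) = (3 + 7 + 5 + 6 + 2 + 8) / 6 = 31/6 = 5.1667
  mean(V) = (6 + 2 + 3 + 2 + 1 + 8) / 6 = 22/6 = 3.6667
  mean(W) = (1 + 7 + 5 + 7 + 8 + 1) / 6 = 29/6 = 4.8333

Step 2 — sample variances and covariances s[i,j] = (1/(n-1)) · Σ_k (x_{k,i} - mean_i) · (x_{k,j} - mean_j), with n-1 = 5:
  s[U,U] = ((-2.1667)·(-2.1667) + (1.8333)·(1.8333) + (-0.1667)·(-0.1667) + (0.8333)·(0.8333) + (-3.1667)·(-3.1667) + (2.8333)·(2.8333)) / 5 = 26.8333/5 = 5.3667
  s[U,V] = ((-2.1667)·(2.3333) + (1.8333)·(-1.6667) + (-0.1667)·(-0.6667) + (0.8333)·(-1.6667) + (-3.1667)·(-2.6667) + (2.8333)·(4.3333)) / 5 = 11.3333/5 = 2.2667
  s[U,W] = ((-2.1667)·(-3.8333) + (1.8333)·(2.1667) + (-0.1667)·(0.1667) + (0.8333)·(2.1667) + (-3.1667)·(3.1667) + (2.8333)·(-3.8333)) / 5 = -6.8333/5 = -1.3667
  s[V,V] = ((2.3333)·(2.3333) + (-1.6667)·(-1.6667) + (-0.6667)·(-0.6667) + (-1.6667)·(-1.6667) + (-2.6667)·(-2.6667) + (4.3333)·(4.3333)) / 5 = 37.3333/5 = 7.4667
  s[V,W] = ((2.3333)·(-3.8333) + (-1.6667)·(2.1667) + (-0.6667)·(0.1667) + (-1.6667)·(2.1667) + (-2.6667)·(3.1667) + (4.3333)·(-3.8333)) / 5 = -41.3333/5 = -8.2667
  s[W,W] = ((-3.8333)·(-3.8333) + (2.1667)·(2.1667) + (0.1667)·(0.1667) + (2.1667)·(2.1667) + (3.1667)·(3.1667) + (-3.8333)·(-3.8333)) / 5 = 48.8333/5 = 9.7667
  Sample standard deviations s_i = √(s[i,i]):
  s(U) = √(5.3667) = 2.3166
  s(V) = √(7.4667) = 2.7325
  s(W) = √(9.7667) = 3.1252

Step 3 — r_{ij} = s_{ij} / (s_i · s_j):
  r[U,U] = 1 (diagonal).
  r[U,V] = 2.2667 / (2.3166 · 2.7325) = 2.2667 / 6.3302 = 0.3581
  r[U,W] = -1.3667 / (2.3166 · 3.1252) = -1.3667 / 7.2398 = -0.1888
  r[V,V] = 1 (diagonal).
  r[V,W] = -8.2667 / (2.7325 · 3.1252) = -8.2667 / 8.5396 = -0.968
  r[W,W] = 1 (diagonal).

R is symmetric with unit diagonal. Assembling:

R = [[1, 0.3581, -0.1888],
 [0.3581, 1, -0.968],
 [-0.1888, -0.968, 1]]


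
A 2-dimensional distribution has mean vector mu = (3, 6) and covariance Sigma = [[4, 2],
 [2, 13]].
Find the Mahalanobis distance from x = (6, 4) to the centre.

Step 1 — centre the observation: (x - mu) = (3, -2).

Step 2 — invert Sigma. det(Sigma) = 4·13 - (2)² = 48.
  Sigma^{-1} = (1/det) · [[d, -b], [-b, a]] = [[0.2708, -0.0417],
 [-0.0417, 0.0833]].

Step 3 — form the quadratic (x - mu)^T · Sigma^{-1} · (x - mu):
  Sigma^{-1} · (x - mu) = (0.8958, -0.2917).
  (x - mu)^T · [Sigma^{-1} · (x - mu)] = (3)·(0.8958) + (-2)·(-0.2917) = 3.2708.

Step 4 — take square root: d = √(3.2708) ≈ 1.8085.

d(x, mu) = √(3.2708) ≈ 1.8085


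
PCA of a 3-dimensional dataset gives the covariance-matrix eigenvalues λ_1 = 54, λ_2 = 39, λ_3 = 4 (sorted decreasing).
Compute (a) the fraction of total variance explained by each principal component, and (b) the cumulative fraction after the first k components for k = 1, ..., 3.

Step 1 — total variance = trace(Sigma) = Σ λ_i = 54 + 39 + 4 = 97.

Step 2 — fraction explained by component i = λ_i / Σ λ:
  PC1: 54/97 = 0.5567
  PC2: 39/97 = 0.4021
  PC3: 4/97 = 0.0412

Step 3 — cumulative fraction after k components = (λ_1 + ... + λ_k) / Σ λ:
  k = 1: 54/97 = 0.5567
  k = 2: (54 + 39)/97 = 93/97 = 0.9588
  k = 3: (54 + 39 + 4)/97 = 97/97 = 1

Summary (fraction, with percent):

explained: PC1 0.5567 (55.67%), PC2 0.4021 (40.21%), PC3 0.0412 (4.12%);  cumulative: 0.5567, 0.9588, 1


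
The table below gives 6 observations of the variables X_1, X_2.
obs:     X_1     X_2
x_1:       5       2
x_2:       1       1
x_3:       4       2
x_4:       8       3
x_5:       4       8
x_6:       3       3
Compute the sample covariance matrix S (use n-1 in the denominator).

Step 1 — column means:
  mean(X_1) = (5 + 1 + 4 + 8 + 4 + 3) / 6 = 25/6 = 4.1667
  mean(X_2) = (2 + 1 + 2 + 3 + 8 + 3) / 6 = 19/6 = 3.1667

Step 2 — sample covariance S[i,j] = (1/(n-1)) · Σ_k (x_{k,i} - mean_i) · (x_{k,j} - mean_j), with n-1 = 5.
  S[X_1,X_1] = ((0.8333)·(0.8333) + (-3.1667)·(-3.1667) + (-0.1667)·(-0.1667) + (3.8333)·(3.8333) + (-0.1667)·(-0.1667) + (-1.1667)·(-1.1667)) / 5 = 26.8333/5 = 5.3667
  S[X_1,X_2] = ((0.8333)·(-1.1667) + (-3.1667)·(-2.1667) + (-0.1667)·(-1.1667) + (3.8333)·(-0.1667) + (-0.1667)·(4.8333) + (-1.1667)·(-0.1667)) / 5 = 4.8333/5 = 0.9667
  S[X_2,X_2] = ((-1.1667)·(-1.1667) + (-2.1667)·(-2.1667) + (-1.1667)·(-1.1667) + (-0.1667)·(-0.1667) + (4.8333)·(4.8333) + (-0.1667)·(-0.1667)) / 5 = 30.8333/5 = 6.1667

S is symmetric (S[j,i] = S[i,j]). Assembling:

S = [[5.3667, 0.9667],
 [0.9667, 6.1667]]


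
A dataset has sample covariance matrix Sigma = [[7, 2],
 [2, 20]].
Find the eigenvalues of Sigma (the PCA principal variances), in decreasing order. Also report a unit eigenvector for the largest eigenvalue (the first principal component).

Step 1 — characteristic polynomial of 2×2 Sigma:
  det(Sigma - λI) = λ² - trace · λ + det = 0.
  trace = 7 + 20 = 27, det = 7·20 - (2)² = 136.
Step 2 — discriminant:
  Δ = trace² - 4·det = 729 - 544 = 185.
Step 3 — eigenvalues:
  λ = (trace ± √Δ)/2 = (27 ± 13.6015)/2,
  λ_1 = 20.3007,  λ_2 = 6.6993.

Step 4 — unit eigenvector for λ_1: solve (Sigma - λ_1 I)v = 0. First row:
  (7 - 20.3007)·v_x + (2)·v_y = 0, i.e. (-13.3007)·v_x + (2)·v_y = 0,
  so v ∝ (b, λ_1 - a) = (2, 13.3007) = u.
  ||u|| = √((2)² + (13.3007)²) = √(180.9096) ≈ 13.4503,
  v_1 = u/||u|| ≈ (0.1487, 0.9889) (||v_1|| = 1).

λ_1 = 20.3007,  λ_2 = 6.6993;  v_1 ≈ (0.1487, 0.9889)


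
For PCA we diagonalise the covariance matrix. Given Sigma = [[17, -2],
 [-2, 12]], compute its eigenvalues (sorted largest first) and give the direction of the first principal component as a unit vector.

Step 1 — characteristic polynomial of 2×2 Sigma:
  det(Sigma - λI) = λ² - trace · λ + det = 0.
  trace = 17 + 12 = 29, det = 17·12 - (-2)² = 200.
Step 2 — discriminant:
  Δ = trace² - 4·det = 841 - 800 = 41.
Step 3 — eigenvalues:
  λ = (trace ± √Δ)/2 = (29 ± 6.4031)/2,
  λ_1 = 17.7016,  λ_2 = 11.2984.

Step 4 — unit eigenvector for λ_1: solve (Sigma - λ_1 I)v = 0. First row:
  (17 - 17.7016)·v_x + (-2)·v_y = 0, i.e. (-0.7016)·v_x + (-2)·v_y = 0,
  so v ∝ (b, λ_1 - a) = (-2, 0.7016); multiply by -1 so the first entry is positive: u = (2, -0.7016).
  ||u|| = √((2)² + (-0.7016)²) = √(4.4922) ≈ 2.1195,
  v_1 = u/||u|| ≈ (0.9436, -0.331) (||v_1|| = 1).

λ_1 = 17.7016,  λ_2 = 11.2984;  v_1 ≈ (0.9436, -0.331)


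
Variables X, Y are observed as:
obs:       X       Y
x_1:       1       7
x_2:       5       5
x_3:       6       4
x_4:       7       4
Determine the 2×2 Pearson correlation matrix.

Step 1 — column means:
  mean(X) = (1 + 5 + 6 + 7) / 4 = 19/4 = 4.75
  mean(Y) = (7 + 5 + 4 + 4) / 4 = 20/4 = 5

Step 2 — sample variances and covariances s[i,j] = (1/(n-1)) · Σ_k (x_{k,i} - mean_i) · (x_{k,j} - mean_j), with n-1 = 3:
  s[X,X] = ((-3.75)·(-3.75) + (0.25)·(0.25) + (1.25)·(1.25) + (2.25)·(2.25)) / 3 = 20.75/3 = 6.9167
  s[X,Y] = ((-3.75)·(2) + (0.25)·(0) + (1.25)·(-1) + (2.25)·(-1)) / 3 = -11/3 = -3.6667
  s[Y,Y] = ((2)·(2) + (0)·(0) + (-1)·(-1) + (-1)·(-1)) / 3 = 6/3 = 2
  Sample standard deviations s_i = √(s[i,i]):
  s(X) = √(6.9167) = 2.63
  s(Y) = √(2) = 1.4142

Step 3 — r_{ij} = s_{ij} / (s_i · s_j):
  r[X,X] = 1 (diagonal).
  r[X,Y] = -3.6667 / (2.63 · 1.4142) = -3.6667 / 3.7193 = -0.9858
  r[Y,Y] = 1 (diagonal).

R is symmetric with unit diagonal. Assembling:

R = [[1, -0.9858],
 [-0.9858, 1]]


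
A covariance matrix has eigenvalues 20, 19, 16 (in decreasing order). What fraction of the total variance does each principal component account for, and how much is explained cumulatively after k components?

Step 1 — total variance = trace(Sigma) = Σ λ_i = 20 + 19 + 16 = 55.

Step 2 — fraction explained by component i = λ_i / Σ λ:
  PC1: 20/55 = 0.3636
  PC2: 19/55 = 0.3455
  PC3: 16/55 = 0.2909

Step 3 — cumulative fraction after k components = (λ_1 + ... + λ_k) / Σ λ:
  k = 1: 20/55 = 0.3636
  k = 2: (20 + 19)/55 = 39/55 = 0.7091
  k = 3: (20 + 19 + 16)/55 = 55/55 = 1

Summary (fraction, with percent):

explained: PC1 0.3636 (36.36%), PC2 0.3455 (34.55%), PC3 0.2909 (29.09%);  cumulative: 0.3636, 0.7091, 1


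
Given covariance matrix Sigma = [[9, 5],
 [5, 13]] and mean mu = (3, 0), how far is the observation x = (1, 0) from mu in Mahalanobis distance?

Step 1 — centre the observation: (x - mu) = (-2, 0).

Step 2 — invert Sigma. det(Sigma) = 9·13 - (5)² = 92.
  Sigma^{-1} = (1/det) · [[d, -b], [-b, a]] = [[0.1413, -0.0543],
 [-0.0543, 0.0978]].

Step 3 — form the quadratic (x - mu)^T · Sigma^{-1} · (x - mu):
  Sigma^{-1} · (x - mu) = (-0.2826, 0.1087).
  (x - mu)^T · [Sigma^{-1} · (x - mu)] = (-2)·(-0.2826) + (0)·(0.1087) = 0.5652.

Step 4 — take square root: d = √(0.5652) ≈ 0.7518.

d(x, mu) = √(0.5652) ≈ 0.7518


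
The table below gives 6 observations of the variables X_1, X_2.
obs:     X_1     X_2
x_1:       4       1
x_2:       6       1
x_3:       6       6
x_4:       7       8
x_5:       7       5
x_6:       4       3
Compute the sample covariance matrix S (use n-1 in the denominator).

Step 1 — column means:
  mean(X_1) = (4 + 6 + 6 + 7 + 7 + 4) / 6 = 34/6 = 5.6667
  mean(X_2) = (1 + 1 + 6 + 8 + 5 + 3) / 6 = 24/6 = 4

Step 2 — sample covariance S[i,j] = (1/(n-1)) · Σ_k (x_{k,i} - mean_i) · (x_{k,j} - mean_j), with n-1 = 5.
  S[X_1,X_1] = ((-1.6667)·(-1.6667) + (0.3333)·(0.3333) + (0.3333)·(0.3333) + (1.3333)·(1.3333) + (1.3333)·(1.3333) + (-1.6667)·(-1.6667)) / 5 = 9.3333/5 = 1.8667
  S[X_1,X_2] = ((-1.6667)·(-3) + (0.3333)·(-3) + (0.3333)·(2) + (1.3333)·(4) + (1.3333)·(1) + (-1.6667)·(-1)) / 5 = 13/5 = 2.6
  S[X_2,X_2] = ((-3)·(-3) + (-3)·(-3) + (2)·(2) + (4)·(4) + (1)·(1) + (-1)·(-1)) / 5 = 40/5 = 8

S is symmetric (S[j,i] = S[i,j]). Assembling:

S = [[1.8667, 2.6],
 [2.6, 8]]


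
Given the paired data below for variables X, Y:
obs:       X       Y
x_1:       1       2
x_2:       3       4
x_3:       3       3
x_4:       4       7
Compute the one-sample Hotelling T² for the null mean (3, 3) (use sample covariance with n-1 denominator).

Step 1 — sample mean vector:
  mean(X) = (1 + 3 + 3 + 4) / 4 = 11/4 = 2.75
  mean(Y) = (2 + 4 + 3 + 7) / 4 = 16/4 = 4
  x̄ = (2.75, 4),  deviation x̄ - mu_0 = (2.75, 4) - (3, 3) = (-0.25, 1).

Step 2 — sample covariance matrix, S[i,j] = (1/(n-1)) · Σ_k (x_{k,i} - mean_i) · (x_{k,j} - mean_j), divisor n-1 = 3:
  S[X,X] = ((-1.75)·(-1.75) + (0.25)·(0.25) + (0.25)·(0.25) + (1.25)·(1.25)) / 3 = 4.75/3 = 1.5833
  S[X,Y] = ((-1.75)·(-2) + (0.25)·(0) + (0.25)·(-1) + (1.25)·(3)) / 3 = 7/3 = 2.3333
  S[Y,Y] = ((-2)·(-2) + (0)·(0) + (-1)·(-1) + (3)·(3)) / 3 = 14/3 = 4.6667
  S = [[1.5833, 2.3333],
 [2.3333, 4.6667]].

Step 3 — invert S. det(S) = 1.5833·4.6667 - (2.3333)² = 1.9444.
  S^{-1} = (1/det) · [[d, -b], [-b, a]] = [[2.4, -1.2],
 [-1.2, 0.8143]].

Step 4 — quadratic form (x̄ - mu_0)^T · S^{-1} · (x̄ - mu_0):
  S^{-1} · (x̄ - mu_0) = (-1.8, 1.1143),
  (x̄ - mu_0)^T · [...] = (-0.25)·(-1.8) + (1)·(1.1143) = 1.5643.

Step 5 — scale by n: T² = 4 · 1.5643 = 6.2571.

T² ≈ 6.2571


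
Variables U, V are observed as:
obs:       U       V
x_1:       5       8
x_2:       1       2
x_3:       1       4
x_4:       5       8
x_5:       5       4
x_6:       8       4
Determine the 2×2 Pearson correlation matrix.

Step 1 — column means:
  mean(U) = (5 + 1 + 1 + 5 + 5 + 8) / 6 = 25/6 = 4.1667
  mean(V) = (8 + 2 + 4 + 8 + 4 + 4) / 6 = 30/6 = 5

Step 2 — sample variances and covariances s[i,j] = (1/(n-1)) · Σ_k (x_{k,i} - mean_i) · (x_{k,j} - mean_j), with n-1 = 5:
  s[U,U] = ((0.8333)·(0.8333) + (-3.1667)·(-3.1667) + (-3.1667)·(-3.1667) + (0.8333)·(0.8333) + (0.8333)·(0.8333) + (3.8333)·(3.8333)) / 5 = 36.8333/5 = 7.3667
  s[U,V] = ((0.8333)·(3) + (-3.1667)·(-3) + (-3.1667)·(-1) + (0.8333)·(3) + (0.8333)·(-1) + (3.8333)·(-1)) / 5 = 13/5 = 2.6
  s[V,V] = ((3)·(3) + (-3)·(-3) + (-1)·(-1) + (3)·(3) + (-1)·(-1) + (-1)·(-1)) / 5 = 30/5 = 6
  Sample standard deviations s_i = √(s[i,i]):
  s(U) = √(7.3667) = 2.7142
  s(V) = √(6) = 2.4495

Step 3 — r_{ij} = s_{ij} / (s_i · s_j):
  r[U,U] = 1 (diagonal).
  r[U,V] = 2.6 / (2.7142 · 2.4495) = 2.6 / 6.6483 = 0.3911
  r[V,V] = 1 (diagonal).

R is symmetric with unit diagonal. Assembling:

R = [[1, 0.3911],
 [0.3911, 1]]


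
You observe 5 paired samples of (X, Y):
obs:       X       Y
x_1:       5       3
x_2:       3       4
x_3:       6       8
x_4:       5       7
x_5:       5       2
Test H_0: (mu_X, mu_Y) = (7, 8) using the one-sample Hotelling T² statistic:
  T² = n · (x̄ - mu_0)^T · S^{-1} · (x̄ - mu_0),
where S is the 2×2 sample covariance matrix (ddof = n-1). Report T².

Step 1 — sample mean vector:
  mean(X) = (5 + 3 + 6 + 5 + 5) / 5 = 24/5 = 4.8
  mean(Y) = (3 + 4 + 8 + 7 + 2) / 5 = 24/5 = 4.8
  x̄ = (4.8, 4.8),  deviation x̄ - mu_0 = (4.8, 4.8) - (7, 8) = (-2.2, -3.2).

Step 2 — sample covariance matrix, S[i,j] = (1/(n-1)) · Σ_k (x_{k,i} - mean_i) · (x_{k,j} - mean_j), divisor n-1 = 4:
  S[X,X] = ((0.2)·(0.2) + (-1.8)·(-1.8) + (1.2)·(1.2) + (0.2)·(0.2) + (0.2)·(0.2)) / 4 = 4.8/4 = 1.2
  S[X,Y] = ((0.2)·(-1.8) + (-1.8)·(-0.8) + (1.2)·(3.2) + (0.2)·(2.2) + (0.2)·(-2.8)) / 4 = 4.8/4 = 1.2
  S[Y,Y] = ((-1.8)·(-1.8) + (-0.8)·(-0.8) + (3.2)·(3.2) + (2.2)·(2.2) + (-2.8)·(-2.8)) / 4 = 26.8/4 = 6.7
  S = [[1.2, 1.2],
 [1.2, 6.7]].

Step 3 — invert S. det(S) = 1.2·6.7 - (1.2)² = 6.6.
  S^{-1} = (1/det) · [[d, -b], [-b, a]] = [[1.0152, -0.1818],
 [-0.1818, 0.1818]].

Step 4 — quadratic form (x̄ - mu_0)^T · S^{-1} · (x̄ - mu_0):
  S^{-1} · (x̄ - mu_0) = (-1.6515, -0.1818),
  (x̄ - mu_0)^T · [...] = (-2.2)·(-1.6515) + (-3.2)·(-0.1818) = 4.2152.

Step 5 — scale by n: T² = 5 · 4.2152 = 21.0758.

T² ≈ 21.0758


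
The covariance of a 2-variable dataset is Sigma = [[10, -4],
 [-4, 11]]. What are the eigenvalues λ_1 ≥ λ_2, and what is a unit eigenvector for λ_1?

Step 1 — characteristic polynomial of 2×2 Sigma:
  det(Sigma - λI) = λ² - trace · λ + det = 0.
  trace = 10 + 11 = 21, det = 10·11 - (-4)² = 94.
Step 2 — discriminant:
  Δ = trace² - 4·det = 441 - 376 = 65.
Step 3 — eigenvalues:
  λ = (trace ± √Δ)/2 = (21 ± 8.0623)/2,
  λ_1 = 14.5311,  λ_2 = 6.4689.

Step 4 — unit eigenvector for λ_1: solve (Sigma - λ_1 I)v = 0. First row:
  (10 - 14.5311)·v_x + (-4)·v_y = 0, i.e. (-4.5311)·v_x + (-4)·v_y = 0,
  so v ∝ (b, λ_1 - a) = (-4, 4.5311); multiply by -1 so the first entry is positive: u = (4, -4.5311).
  ||u|| = √((4)² + (-4.5311)²) = √(36.5311) ≈ 6.0441,
  v_1 = u/||u|| ≈ (0.6618, -0.7497) (||v_1|| = 1).

λ_1 = 14.5311,  λ_2 = 6.4689;  v_1 ≈ (0.6618, -0.7497)


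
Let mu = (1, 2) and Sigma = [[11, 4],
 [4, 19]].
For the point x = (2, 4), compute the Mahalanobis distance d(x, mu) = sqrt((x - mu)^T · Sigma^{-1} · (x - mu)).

Step 1 — centre the observation: (x - mu) = (1, 2).

Step 2 — invert Sigma. det(Sigma) = 11·19 - (4)² = 193.
  Sigma^{-1} = (1/det) · [[d, -b], [-b, a]] = [[0.0984, -0.0207],
 [-0.0207, 0.057]].

Step 3 — form the quadratic (x - mu)^T · Sigma^{-1} · (x - mu):
  Sigma^{-1} · (x - mu) = (0.057, 0.0933).
  (x - mu)^T · [Sigma^{-1} · (x - mu)] = (1)·(0.057) + (2)·(0.0933) = 0.2435.

Step 4 — take square root: d = √(0.2435) ≈ 0.4935.

d(x, mu) = √(0.2435) ≈ 0.4935


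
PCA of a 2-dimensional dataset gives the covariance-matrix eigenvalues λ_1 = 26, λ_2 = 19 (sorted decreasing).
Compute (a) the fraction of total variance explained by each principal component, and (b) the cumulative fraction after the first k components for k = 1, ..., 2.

Step 1 — total variance = trace(Sigma) = Σ λ_i = 26 + 19 = 45.

Step 2 — fraction explained by component i = λ_i / Σ λ:
  PC1: 26/45 = 0.5778
  PC2: 19/45 = 0.4222

Step 3 — cumulative fraction after k components = (λ_1 + ... + λ_k) / Σ λ:
  k = 1: 26/45 = 0.5778
  k = 2: (26 + 19)/45 = 45/45 = 1

Summary (fraction, with percent):

explained: PC1 0.5778 (57.78%), PC2 0.4222 (42.22%);  cumulative: 0.5778, 1


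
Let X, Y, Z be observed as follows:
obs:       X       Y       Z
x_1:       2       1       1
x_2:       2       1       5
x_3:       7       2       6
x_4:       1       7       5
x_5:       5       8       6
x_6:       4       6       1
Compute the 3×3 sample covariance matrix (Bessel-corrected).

Step 1 — column means:
  mean(X) = (2 + 2 + 7 + 1 + 5 + 4) / 6 = 21/6 = 3.5
  mean(Y) = (1 + 1 + 2 + 7 + 8 + 6) / 6 = 25/6 = 4.1667
  mean(Z) = (1 + 5 + 6 + 5 + 6 + 1) / 6 = 24/6 = 4

Step 2 — sample covariance S[i,j] = (1/(n-1)) · Σ_k (x_{k,i} - mean_i) · (x_{k,j} - mean_j), with n-1 = 5.
  S[X,X] = ((-1.5)·(-1.5) + (-1.5)·(-1.5) + (3.5)·(3.5) + (-2.5)·(-2.5) + (1.5)·(1.5) + (0.5)·(0.5)) / 5 = 25.5/5 = 5.1
  S[X,Y] = ((-1.5)·(-3.1667) + (-1.5)·(-3.1667) + (3.5)·(-2.1667) + (-2.5)·(2.8333) + (1.5)·(3.8333) + (0.5)·(1.8333)) / 5 = 1.5/5 = 0.3
  S[X,Z] = ((-1.5)·(-3) + (-1.5)·(1) + (3.5)·(2) + (-2.5)·(1) + (1.5)·(2) + (0.5)·(-3)) / 5 = 9/5 = 1.8
  S[Y,Y] = ((-3.1667)·(-3.1667) + (-3.1667)·(-3.1667) + (-2.1667)·(-2.1667) + (2.8333)·(2.8333) + (3.8333)·(3.8333) + (1.8333)·(1.8333)) / 5 = 50.8333/5 = 10.1667
  S[Y,Z] = ((-3.1667)·(-3) + (-3.1667)·(1) + (-2.1667)·(2) + (2.8333)·(1) + (3.8333)·(2) + (1.8333)·(-3)) / 5 = 7/5 = 1.4
  S[Z,Z] = ((-3)·(-3) + (1)·(1) + (2)·(2) + (1)·(1) + (2)·(2) + (-3)·(-3)) / 5 = 28/5 = 5.6

S is symmetric (S[j,i] = S[i,j]). Assembling:

S = [[5.1, 0.3, 1.8],
 [0.3, 10.1667, 1.4],
 [1.8, 1.4, 5.6]]


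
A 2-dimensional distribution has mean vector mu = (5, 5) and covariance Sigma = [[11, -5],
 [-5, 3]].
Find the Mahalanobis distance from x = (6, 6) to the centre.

Step 1 — centre the observation: (x - mu) = (1, 1).

Step 2 — invert Sigma. det(Sigma) = 11·3 - (-5)² = 8.
  Sigma^{-1} = (1/det) · [[d, -b], [-b, a]] = [[0.375, 0.625],
 [0.625, 1.375]].

Step 3 — form the quadratic (x - mu)^T · Sigma^{-1} · (x - mu):
  Sigma^{-1} · (x - mu) = (1, 2).
  (x - mu)^T · [Sigma^{-1} · (x - mu)] = (1)·(1) + (1)·(2) = 3.

Step 4 — take square root: d = √(3) ≈ 1.7321.

d(x, mu) = √(3) ≈ 1.7321


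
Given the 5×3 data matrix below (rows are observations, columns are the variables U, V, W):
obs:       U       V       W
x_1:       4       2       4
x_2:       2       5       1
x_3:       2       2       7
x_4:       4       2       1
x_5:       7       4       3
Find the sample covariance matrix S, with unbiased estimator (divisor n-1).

Step 1 — column means:
  mean(U) = (4 + 2 + 2 + 4 + 7) / 5 = 19/5 = 3.8
  mean(V) = (2 + 5 + 2 + 2 + 4) / 5 = 15/5 = 3
  mean(W) = (4 + 1 + 7 + 1 + 3) / 5 = 16/5 = 3.2

Step 2 — sample covariance S[i,j] = (1/(n-1)) · Σ_k (x_{k,i} - mean_i) · (x_{k,j} - mean_j), with n-1 = 4.
  S[U,U] = ((0.2)·(0.2) + (-1.8)·(-1.8) + (-1.8)·(-1.8) + (0.2)·(0.2) + (3.2)·(3.2)) / 4 = 16.8/4 = 4.2
  S[U,V] = ((0.2)·(-1) + (-1.8)·(2) + (-1.8)·(-1) + (0.2)·(-1) + (3.2)·(1)) / 4 = 1/4 = 0.25
  S[U,W] = ((0.2)·(0.8) + (-1.8)·(-2.2) + (-1.8)·(3.8) + (0.2)·(-2.2) + (3.2)·(-0.2)) / 4 = -3.8/4 = -0.95
  S[V,V] = ((-1)·(-1) + (2)·(2) + (-1)·(-1) + (-1)·(-1) + (1)·(1)) / 4 = 8/4 = 2
  S[V,W] = ((-1)·(0.8) + (2)·(-2.2) + (-1)·(3.8) + (-1)·(-2.2) + (1)·(-0.2)) / 4 = -7/4 = -1.75
  S[W,W] = ((0.8)·(0.8) + (-2.2)·(-2.2) + (3.8)·(3.8) + (-2.2)·(-2.2) + (-0.2)·(-0.2)) / 4 = 24.8/4 = 6.2

S is symmetric (S[j,i] = S[i,j]). Assembling:

S = [[4.2, 0.25, -0.95],
 [0.25, 2, -1.75],
 [-0.95, -1.75, 6.2]]


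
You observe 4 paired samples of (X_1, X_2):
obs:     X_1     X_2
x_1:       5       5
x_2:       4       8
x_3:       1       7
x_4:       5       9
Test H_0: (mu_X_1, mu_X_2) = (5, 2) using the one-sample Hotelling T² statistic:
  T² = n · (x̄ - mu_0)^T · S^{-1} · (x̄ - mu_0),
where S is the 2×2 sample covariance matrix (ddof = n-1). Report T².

Step 1 — sample mean vector:
  mean(X_1) = (5 + 4 + 1 + 5) / 4 = 15/4 = 3.75
  mean(X_2) = (5 + 8 + 7 + 9) / 4 = 29/4 = 7.25
  x̄ = (3.75, 7.25),  deviation x̄ - mu_0 = (3.75, 7.25) - (5, 2) = (-1.25, 5.25).

Step 2 — sample covariance matrix, S[i,j] = (1/(n-1)) · Σ_k (x_{k,i} - mean_i) · (x_{k,j} - mean_j), divisor n-1 = 3:
  S[X_1,X_1] = ((1.25)·(1.25) + (0.25)·(0.25) + (-2.75)·(-2.75) + (1.25)·(1.25)) / 3 = 10.75/3 = 3.5833
  S[X_1,X_2] = ((1.25)·(-2.25) + (0.25)·(0.75) + (-2.75)·(-0.25) + (1.25)·(1.75)) / 3 = 0.25/3 = 0.0833
  S[X_2,X_2] = ((-2.25)·(-2.25) + (0.75)·(0.75) + (-0.25)·(-0.25) + (1.75)·(1.75)) / 3 = 8.75/3 = 2.9167
  S = [[3.5833, 0.0833],
 [0.0833, 2.9167]].

Step 3 — invert S. det(S) = 3.5833·2.9167 - (0.0833)² = 10.4444.
  S^{-1} = (1/det) · [[d, -b], [-b, a]] = [[0.2793, -0.008],
 [-0.008, 0.3431]].

Step 4 — quadratic form (x̄ - mu_0)^T · S^{-1} · (x̄ - mu_0):
  S^{-1} · (x̄ - mu_0) = (-0.391, 1.8112),
  (x̄ - mu_0)^T · [...] = (-1.25)·(-0.391) + (5.25)·(1.8112) = 9.9973.

Step 5 — scale by n: T² = 4 · 9.9973 = 39.9894.

T² ≈ 39.9894


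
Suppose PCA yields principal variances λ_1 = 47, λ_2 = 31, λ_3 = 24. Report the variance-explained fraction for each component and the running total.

Step 1 — total variance = trace(Sigma) = Σ λ_i = 47 + 31 + 24 = 102.

Step 2 — fraction explained by component i = λ_i / Σ λ:
  PC1: 47/102 = 0.4608
  PC2: 31/102 = 0.3039
  PC3: 24/102 = 0.2353

Step 3 — cumulative fraction after k components = (λ_1 + ... + λ_k) / Σ λ:
  k = 1: 47/102 = 0.4608
  k = 2: (47 + 31)/102 = 78/102 = 0.7647
  k = 3: (47 + 31 + 24)/102 = 102/102 = 1

Summary (fraction, with percent):

explained: PC1 0.4608 (46.08%), PC2 0.3039 (30.39%), PC3 0.2353 (23.53%);  cumulative: 0.4608, 0.7647, 1


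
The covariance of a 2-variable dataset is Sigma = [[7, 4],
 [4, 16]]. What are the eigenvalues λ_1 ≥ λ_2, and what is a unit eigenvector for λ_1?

Step 1 — characteristic polynomial of 2×2 Sigma:
  det(Sigma - λI) = λ² - trace · λ + det = 0.
  trace = 7 + 16 = 23, det = 7·16 - (4)² = 96.
Step 2 — discriminant:
  Δ = trace² - 4·det = 529 - 384 = 145.
Step 3 — eigenvalues:
  λ = (trace ± √Δ)/2 = (23 ± 12.0416)/2,
  λ_1 = 17.5208,  λ_2 = 5.4792.

Step 4 — unit eigenvector for λ_1: solve (Sigma - λ_1 I)v = 0. First row:
  (7 - 17.5208)·v_x + (4)·v_y = 0, i.e. (-10.5208)·v_x + (4)·v_y = 0,
  so v ∝ (b, λ_1 - a) = (4, 10.5208) = u.
  ||u|| = √((4)² + (10.5208)²) = √(126.6872) ≈ 11.2555,
  v_1 = u/||u|| ≈ (0.3554, 0.9347) (||v_1|| = 1).

λ_1 = 17.5208,  λ_2 = 5.4792;  v_1 ≈ (0.3554, 0.9347)


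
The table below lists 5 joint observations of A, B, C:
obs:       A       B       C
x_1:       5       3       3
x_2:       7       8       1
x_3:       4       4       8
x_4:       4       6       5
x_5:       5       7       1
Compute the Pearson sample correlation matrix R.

Step 1 — column means:
  mean(A) = (5 + 7 + 4 + 4 + 5) / 5 = 25/5 = 5
  mean(B) = (3 + 8 + 4 + 6 + 7) / 5 = 28/5 = 5.6
  mean(C) = (3 + 1 + 8 + 5 + 1) / 5 = 18/5 = 3.6

Step 2 — sample variances and covariances s[i,j] = (1/(n-1)) · Σ_k (x_{k,i} - mean_i) · (x_{k,j} - mean_j), with n-1 = 4:
  s[A,A] = ((0)·(0) + (2)·(2) + (-1)·(-1) + (-1)·(-1) + (0)·(0)) / 4 = 6/4 = 1.5
  s[A,B] = ((0)·(-2.6) + (2)·(2.4) + (-1)·(-1.6) + (-1)·(0.4) + (0)·(1.4)) / 4 = 6/4 = 1.5
  s[A,C] = ((0)·(-0.6) + (2)·(-2.6) + (-1)·(4.4) + (-1)·(1.4) + (0)·(-2.6)) / 4 = -11/4 = -2.75
  s[B,B] = ((-2.6)·(-2.6) + (2.4)·(2.4) + (-1.6)·(-1.6) + (0.4)·(0.4) + (1.4)·(1.4)) / 4 = 17.2/4 = 4.3
  s[B,C] = ((-2.6)·(-0.6) + (2.4)·(-2.6) + (-1.6)·(4.4) + (0.4)·(1.4) + (1.4)·(-2.6)) / 4 = -14.8/4 = -3.7
  s[C,C] = ((-0.6)·(-0.6) + (-2.6)·(-2.6) + (4.4)·(4.4) + (1.4)·(1.4) + (-2.6)·(-2.6)) / 4 = 35.2/4 = 8.8
  Sample standard deviations s_i = √(s[i,i]):
  s(A) = √(1.5) = 1.2247
  s(B) = √(4.3) = 2.0736
  s(C) = √(8.8) = 2.9665

Step 3 — r_{ij} = s_{ij} / (s_i · s_j):
  r[A,A] = 1 (diagonal).
  r[A,B] = 1.5 / (1.2247 · 2.0736) = 1.5 / 2.5397 = 0.5906
  r[A,C] = -2.75 / (1.2247 · 2.9665) = -2.75 / 3.6332 = -0.7569
  r[B,B] = 1 (diagonal).
  r[B,C] = -3.7 / (2.0736 · 2.9665) = -3.7 / 6.1514 = -0.6015
  r[C,C] = 1 (diagonal).

R is symmetric with unit diagonal. Assembling:

R = [[1, 0.5906, -0.7569],
 [0.5906, 1, -0.6015],
 [-0.7569, -0.6015, 1]]
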